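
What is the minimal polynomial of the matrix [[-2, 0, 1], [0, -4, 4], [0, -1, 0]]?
The characteristic polynomial factors as (x + 2)^3. The minimal polynomial is ∏(x - λ)^{k_λ} where k_λ is the size of the largest Jordan block at λ.

For λ = -2: rank(A + 2I) = 2, and the largest Jordan block has size 3 (the smallest k with rank((A + 2I)^k) = rank((A + 2I)^(k+1))).

So m_A(x) = (x + 2)^3.

m_A(x) = (x + 2)^3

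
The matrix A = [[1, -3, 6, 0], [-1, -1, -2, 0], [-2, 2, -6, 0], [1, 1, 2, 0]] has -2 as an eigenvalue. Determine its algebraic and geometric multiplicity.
The characteristic polynomial is x(x + 2)^3, so the factor x + 2 appears with exponent 3: the algebraic multiplicity is 3.

rank(A + 2I) = 2, so the eigenspace has dimension 4 - 2 = 2: the geometric multiplicity is 2.

Since 2 < 3, A is not diagonalizable.

algebraic multiplicity 3, geometric multiplicity 2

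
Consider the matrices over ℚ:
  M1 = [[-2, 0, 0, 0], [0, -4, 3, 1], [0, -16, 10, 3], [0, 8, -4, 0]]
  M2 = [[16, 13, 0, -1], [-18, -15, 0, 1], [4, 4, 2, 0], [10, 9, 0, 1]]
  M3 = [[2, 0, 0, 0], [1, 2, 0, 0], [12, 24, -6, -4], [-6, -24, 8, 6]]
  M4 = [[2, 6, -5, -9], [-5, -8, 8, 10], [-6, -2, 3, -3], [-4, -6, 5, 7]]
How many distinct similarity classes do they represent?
Characteristic polynomials: χ_{M1} = (x - 2)^3(x + 2), χ_{M2} = (x - 2)^3(x + 2), χ_{M3} = (x - 2)^3(x + 2), χ_{M4} = (x - 2)^3(x + 2).

{M1, M4}: invariant factors (x - 2)^3(x + 2).

{M2, M3}: invariant factors x - 2, (x - 2)^2(x + 2).

Matrices are similar if and only if their invariant-factor lists agree; the partition into similarity classes is {M1, M4}, {M2, M3}.

2 classes: {M1, M4}, {M2, M3}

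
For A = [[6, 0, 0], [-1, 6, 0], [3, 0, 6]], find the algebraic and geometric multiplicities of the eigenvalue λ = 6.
algebraic multiplicity 3, geometric multiplicity 2

The characteristic polynomial is (x - 6)^3, so the factor x - 6 appears with exponent 3: the algebraic multiplicity is 3.

rank(A - 6I) = 1, so the eigenspace has dimension 3 - 1 = 2: the geometric multiplicity is 2.

Since 2 < 3, A is not diagonalizable.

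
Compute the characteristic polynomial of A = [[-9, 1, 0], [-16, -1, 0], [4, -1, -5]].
χ_A(x) = (x + 5)^3

xI - A = [[x + 9, -1, 0], [16, x + 1, 0], [-4, 1, x + 5]].

Expanding det(xI - A) along the first row:
det(xI - A) = + (x + 9)·det([[x + 1, 0], [1, x + 5]]) - (-1)·det([[16, 0], [-4, x + 5]]) + (0)·det([[16, x + 1], [-4, 1]]).

Evaluating gives χ_A(x) = x^3 + 15x^2 + 75x + 125 = (x + 5)^3.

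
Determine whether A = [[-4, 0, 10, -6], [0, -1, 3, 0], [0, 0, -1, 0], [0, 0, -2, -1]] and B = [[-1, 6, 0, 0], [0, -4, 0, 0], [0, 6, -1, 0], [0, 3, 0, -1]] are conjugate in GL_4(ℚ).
No.

Both have characteristic polynomial (x + 1)^3(x + 4), but the minimal polynomial of A is (x + 1)^2(x + 4) while the minimal polynomial of B is (x + 1)(x + 4). The minimal polynomial is a similarity invariant, so A and B are not similar.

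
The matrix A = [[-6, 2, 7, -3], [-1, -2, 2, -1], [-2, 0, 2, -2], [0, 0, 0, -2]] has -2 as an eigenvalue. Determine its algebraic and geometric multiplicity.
algebraic multiplicity 4, geometric multiplicity 2

The characteristic polynomial is (x + 2)^4, so the factor x + 2 appears with exponent 4: the algebraic multiplicity is 4.

rank(A + 2I) = 2, so the eigenspace has dimension 4 - 2 = 2: the geometric multiplicity is 2.

Since 2 < 4, A is not diagonalizable.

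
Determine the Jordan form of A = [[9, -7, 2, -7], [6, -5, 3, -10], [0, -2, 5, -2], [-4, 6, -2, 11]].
The characteristic polynomial is det(xI - A) = (x - 5)^4, so the eigenvalues are 5 (algebraic multiplicity 4).

For λ = 5: rank(A - 5I) = 2, rank((A - 5I)^2) = 1, rank((A - 5I)^3) = 0. The eigenspace has dimension 4 - 2 = 2, so there are 2 Jordan blocks; the rank sequence gives block sizes [3, 1].

Assembling the blocks gives the Jordan form J above.

J = [[5, 1, 0, 0], [0, 5, 1, 0], [0, 0, 5, 0], [0, 0, 0, 5]]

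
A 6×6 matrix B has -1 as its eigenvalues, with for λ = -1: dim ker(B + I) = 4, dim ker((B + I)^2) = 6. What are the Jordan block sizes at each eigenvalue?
Jordan blocks: (-1, 2), (-1, 2), (-1, 1), (-1, 1)

λ = -1: successive nullity increments [4, 2] count blocks of size ≥ k; block sizes are [2, 2, 1, 1].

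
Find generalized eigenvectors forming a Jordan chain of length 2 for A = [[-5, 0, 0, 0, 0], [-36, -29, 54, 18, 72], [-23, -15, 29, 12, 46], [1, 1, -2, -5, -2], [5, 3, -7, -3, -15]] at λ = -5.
We seek v_1 ∈ ker((A + 5I)^2) \ ker(A + 5I), then set v_{i+1} = (A + 5I) v_i.

One such chain is v_1 = [[-1, 2, 1, -2, 0]]^T, v_2 = [[0, 6, 3, -1, 0]]^T. Check: (A + 5I) v_2 = [[0, 0, 0, 0, 0]]^T = 0.

v_1 = [[-1, 2, 1, -2, 0]]^T, v_2 = [[0, 6, 3, -1, 0]]^T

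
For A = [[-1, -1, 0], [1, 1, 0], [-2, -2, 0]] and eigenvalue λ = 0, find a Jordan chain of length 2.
We seek v_1 ∈ ker(A^2) \ ker(A), then set v_{i+1} = A v_i.

One such chain is v_1 = [[0, 1, -2]]^T, v_2 = [[-1, 1, -2]]^T. Check: A v_2 = [[0, 0, 0]]^T = 0.

v_1 = [[0, 1, -2]]^T, v_2 = [[-1, 1, -2]]^T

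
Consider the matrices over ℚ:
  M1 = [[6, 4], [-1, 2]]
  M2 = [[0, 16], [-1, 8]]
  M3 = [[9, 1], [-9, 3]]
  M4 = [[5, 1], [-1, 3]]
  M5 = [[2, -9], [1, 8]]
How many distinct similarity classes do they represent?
3 classes: {M1, M2, M4}, {M3}, {M5}

Characteristic polynomials: χ_{M1} = (x - 4)^2, χ_{M2} = (x - 4)^2, χ_{M3} = (x - 6)^2, χ_{M4} = (x - 4)^2, χ_{M5} = (x - 5)^2.

{M1, M2, M4}: invariant factors (x - 4)^2.

{M3}: invariant factors (x - 6)^2.

{M5}: invariant factors (x - 5)^2.

Matrices are similar if and only if their invariant-factor lists agree; the partition into similarity classes is {M1, M2, M4}, {M3}, {M5}.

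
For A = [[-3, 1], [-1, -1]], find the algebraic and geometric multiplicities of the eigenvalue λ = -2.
algebraic multiplicity 2, geometric multiplicity 1

The characteristic polynomial is (x + 2)^2, so the factor x + 2 appears with exponent 2: the algebraic multiplicity is 2.

rank(A + 2I) = 1, so the eigenspace has dimension 2 - 1 = 1: the geometric multiplicity is 1.

Since 1 < 2, A is not diagonalizable.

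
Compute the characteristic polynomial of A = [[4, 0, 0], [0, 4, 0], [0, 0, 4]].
χ_A(x) = (x - 4)^3

xI - A = [[x - 4, 0, 0], [0, x - 4, 0], [0, 0, x - 4]].

Expanding det(xI - A) along the first row:
det(xI - A) = + (x - 4)·det([[x - 4, 0], [0, x - 4]]) - (0)·det([[0, 0], [0, x - 4]]) + (0)·det([[0, x - 4], [0, 0]]).

Evaluating gives χ_A(x) = x^3 - 12x^2 + 48x - 64 = (x - 4)^3.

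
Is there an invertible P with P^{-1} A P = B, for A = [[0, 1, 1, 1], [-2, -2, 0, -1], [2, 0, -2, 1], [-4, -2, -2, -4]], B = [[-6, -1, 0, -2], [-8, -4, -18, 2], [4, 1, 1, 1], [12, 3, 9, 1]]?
Two matrices over a field are similar if and only if they have the same invariant factors.

Both A and B have characteristic polynomial (x + 2)^4 and minimal polynomial (x + 2)^2. Computing further, both have invariant factors (x + 2)^2, (x + 2)^2. Hence A and B are similar.

Yes.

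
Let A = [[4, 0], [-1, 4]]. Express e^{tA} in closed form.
e^{tA} = [[e^{4*t}, 0], [-t*e^{4*t}, e^{4*t}]]

A has Jordan form J = [[4, 1], [0, 4]] with A = PJP^{-1}, so e^{tA} = P e^{tJ} P^{-1}.

For a Jordan block J_k(λ), e^{tJ_k(λ)} = e^{λt} · (I + tN + t^2 N^2/2! + ... + t^{k-1} N^{k-1}/(k-1)!) where N is the nilpotent superdiagonal part.

Assembling the blocks and conjugating back gives the entries of e^{tA} as shown above.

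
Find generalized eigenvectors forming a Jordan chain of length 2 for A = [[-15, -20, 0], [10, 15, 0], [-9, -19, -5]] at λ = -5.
v_1 = [[2, -1, 2]]^T, v_2 = [[0, 0, 1]]^T

We seek v_1 ∈ ker((A + 5I)^2) \ ker(A + 5I), then set v_{i+1} = (A + 5I) v_i.

One such chain is v_1 = [[2, -1, 2]]^T, v_2 = [[0, 0, 1]]^T. Check: (A + 5I) v_2 = [[0, 0, 0]]^T = 0.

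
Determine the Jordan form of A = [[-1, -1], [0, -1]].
The characteristic polynomial is det(xI - A) = (x + 1)^2, so the eigenvalues are -1 (algebraic multiplicity 2).

For λ = -1: rank(A + I) = 1, rank((A + I)^2) = 0. The eigenspace has dimension 2 - 1 = 1, so there is 1 Jordan block; the rank sequence gives block sizes [2].

Assembling the blocks gives the Jordan form J above.

J = [[-1, 1], [0, -1]]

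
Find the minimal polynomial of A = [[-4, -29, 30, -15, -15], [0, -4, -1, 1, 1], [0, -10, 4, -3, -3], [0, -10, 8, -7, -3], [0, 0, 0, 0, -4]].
The characteristic polynomial factors as (x - 1)(x + 4)^4. The minimal polynomial is ∏(x - λ)^{k_λ} where k_λ is the size of the largest Jordan block at λ.

For λ = -4: rank(A + 4I) = 3, and the largest Jordan block has size 3 (the smallest k with rank((A + 4I)^k) = rank((A + 4I)^(k+1))).
For λ = 1: rank(A - I) = 4, and the largest Jordan block has size 1 (the smallest k with rank((A - I)^k) = rank((A - I)^(k+1))).

So m_A(x) = (x - 1)(x + 4)^3.

m_A(x) = (x - 1)(x + 4)^3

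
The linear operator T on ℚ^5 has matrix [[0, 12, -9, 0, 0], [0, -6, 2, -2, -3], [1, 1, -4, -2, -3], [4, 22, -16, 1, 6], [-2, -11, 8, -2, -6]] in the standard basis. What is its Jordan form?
J = [[-3, 1, 0, 0, 0], [0, -3, 1, 0, 0], [0, 0, -3, 0, 0], [0, 0, 0, -3, 0], [0, 0, 0, 0, -3]]

The characteristic polynomial is det(xI - A) = (x + 3)^5, so the eigenvalues are -3 (algebraic multiplicity 5).

For λ = -3: rank(A + 3I) = 2, rank((A + 3I)^2) = 1, rank((A + 3I)^3) = 0. The eigenspace has dimension 5 - 2 = 3, so there are 3 Jordan blocks; the rank sequence gives block sizes [3, 1, 1].

Assembling the blocks gives the Jordan form J above.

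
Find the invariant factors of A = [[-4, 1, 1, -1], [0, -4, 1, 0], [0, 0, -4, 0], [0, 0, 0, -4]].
The Jordan structure of A has elementary divisors (x + 4)^3, (x + 4). Arranging the block sizes at each eigenvalue in decreasing order and taking row products gives the invariant factors.

Invariant factors (smallest first, each dividing the next): x + 4, (x + 4)^3.

Check: the last factor (x + 4)^3 is the minimal polynomial, and the product (x + 4)^4 is the characteristic polynomial.

x + 4, (x + 4)^3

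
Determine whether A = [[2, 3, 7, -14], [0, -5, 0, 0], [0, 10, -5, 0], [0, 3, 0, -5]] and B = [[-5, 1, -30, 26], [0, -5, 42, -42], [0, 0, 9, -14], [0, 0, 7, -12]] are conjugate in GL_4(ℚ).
Yes.

Two matrices over a field are similar if and only if they have the same invariant factors.

Both A and B have characteristic polynomial (x - 2)(x + 5)^3 and minimal polynomial (x - 2)(x + 5)^2. Computing further, both have invariant factors x + 5, (x - 2)(x + 5)^2. Hence A and B are similar.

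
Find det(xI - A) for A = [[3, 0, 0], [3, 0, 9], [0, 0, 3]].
xI - A = [[x - 3, 0, 0], [-3, x, -9], [0, 0, x - 3]].

Expanding det(xI - A) along the first row:
det(xI - A) = + (x - 3)·det([[x, -9], [0, x - 3]]) - (0)·det([[-3, -9], [0, x - 3]]) + (0)·det([[-3, x], [0, 0]]).

Evaluating gives χ_A(x) = x^3 - 6x^2 + 9x = x(x - 3)^2.

χ_A(x) = x(x - 3)^2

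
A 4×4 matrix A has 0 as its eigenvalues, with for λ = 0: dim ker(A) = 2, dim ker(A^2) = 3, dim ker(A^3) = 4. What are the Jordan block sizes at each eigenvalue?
λ = 0: successive nullity increments [2, 1, 1] count blocks of size ≥ k; block sizes are [3, 1].

Jordan blocks: (0, 3), (0, 1)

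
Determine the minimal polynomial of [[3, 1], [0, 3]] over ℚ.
m_A(x) = (x - 3)^2

The characteristic polynomial factors as (x - 3)^2. The minimal polynomial is ∏(x - λ)^{k_λ} where k_λ is the size of the largest Jordan block at λ.

For λ = 3: rank(A - 3I) = 1, and the largest Jordan block has size 2 (the smallest k with rank((A - 3I)^k) = rank((A - 3I)^(k+1))).

So m_A(x) = (x - 3)^2.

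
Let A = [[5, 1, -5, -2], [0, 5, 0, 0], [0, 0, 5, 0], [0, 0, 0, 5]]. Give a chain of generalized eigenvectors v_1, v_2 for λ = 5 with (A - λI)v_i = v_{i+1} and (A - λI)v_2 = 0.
v_1 = [[3, 1, 0, 0]]^T, v_2 = [[1, 0, 0, 0]]^T

We seek v_1 ∈ ker((A - 5I)^2) \ ker(A - 5I), then set v_{i+1} = (A - 5I) v_i.

One such chain is v_1 = [[3, 1, 0, 0]]^T, v_2 = [[1, 0, 0, 0]]^T. Check: (A - 5I) v_2 = [[0, 0, 0, 0]]^T = 0.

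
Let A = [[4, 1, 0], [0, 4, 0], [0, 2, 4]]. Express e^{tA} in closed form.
e^{tA} = [[e^{4*t}, t*e^{4*t}, 0], [0, e^{4*t}, 0], [0, 2*t*e^{4*t}, e^{4*t}]]

A has Jordan form J = [[4, 1, 0], [0, 4, 0], [0, 0, 4]] with A = PJP^{-1}, so e^{tA} = P e^{tJ} P^{-1}.

For a Jordan block J_k(λ), e^{tJ_k(λ)} = e^{λt} · (I + tN + t^2 N^2/2! + ... + t^{k-1} N^{k-1}/(k-1)!) where N is the nilpotent superdiagonal part.

Assembling the blocks and conjugating back gives the entries of e^{tA} as shown above.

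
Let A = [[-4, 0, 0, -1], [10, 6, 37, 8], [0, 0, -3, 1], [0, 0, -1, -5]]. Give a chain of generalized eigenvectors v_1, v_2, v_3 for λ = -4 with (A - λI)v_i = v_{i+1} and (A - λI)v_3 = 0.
v_1 = [[0, -1, 0, 1]]^T, v_2 = [[-1, -2, 1, -1]]^T, v_3 = [[1, -1, 0, 0]]^T

We seek v_1 ∈ ker((A + 4I)^3) \ ker((A + 4I)^2), then set v_{i+1} = (A + 4I) v_i.

One such chain is v_1 = [[0, -1, 0, 1]]^T, v_2 = [[-1, -2, 1, -1]]^T, v_3 = [[1, -1, 0, 0]]^T. Check: (A + 4I) v_3 = [[0, 0, 0, 0]]^T = 0.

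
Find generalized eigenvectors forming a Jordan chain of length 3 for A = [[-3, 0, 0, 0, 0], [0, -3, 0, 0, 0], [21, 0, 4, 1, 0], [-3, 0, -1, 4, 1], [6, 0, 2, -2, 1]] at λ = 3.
v_1 = [[0, 0, 0, 0, 1]]^T, v_2 = [[0, 0, 0, 1, -2]]^T, v_3 = [[0, 0, 1, -1, 2]]^T

We seek v_1 ∈ ker((A - 3I)^3) \ ker((A - 3I)^2), then set v_{i+1} = (A - 3I) v_i.

One such chain is v_1 = [[0, 0, 0, 0, 1]]^T, v_2 = [[0, 0, 0, 1, -2]]^T, v_3 = [[0, 0, 1, -1, 2]]^T. Check: (A - 3I) v_3 = [[0, 0, 0, 0, 0]]^T = 0.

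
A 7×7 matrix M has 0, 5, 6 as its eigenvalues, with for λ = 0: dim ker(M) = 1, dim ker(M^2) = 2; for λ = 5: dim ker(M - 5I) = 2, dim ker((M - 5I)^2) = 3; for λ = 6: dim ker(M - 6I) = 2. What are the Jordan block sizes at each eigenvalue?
Jordan blocks: (0, 2), (5, 2), (5, 1), (6, 1), (6, 1)

λ = 0: successive nullity increments [1, 1] count blocks of size ≥ k; block sizes are [2].
λ = 5: successive nullity increments [2, 1] count blocks of size ≥ k; block sizes are [2, 1].
λ = 6: successive nullity increments [2] count blocks of size ≥ k; block sizes are [1, 1].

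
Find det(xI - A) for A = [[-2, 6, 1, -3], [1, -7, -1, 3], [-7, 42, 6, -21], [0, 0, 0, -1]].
χ_A(x) = (x + 1)^4

xI - A = [[x + 2, -6, -1, 3], [-1, x + 7, 1, -3], [7, -42, x - 6, 21], [0, 0, 0, x + 1]].

Expanding det(xI - A) along the first row:
det(xI - A) = + (x + 2)·det([[x + 7, 1, -3], [-42, x - 6, 21], [0, 0, x + 1]]) - (-6)·det([[-1, 1, -3], [7, x - 6, 21], [0, 0, x + 1]]) + (-1)·det([[-1, x + 7, -3], [7, -42, 21], [0, 0, x + 1]]) - (3)·det([[-1, x + 7, 1], [7, -42, x - 6], [0, 0, 0]]).

Evaluating gives χ_A(x) = x^4 + 4x^3 + 6x^2 + 4x + 1 = (x + 1)^4.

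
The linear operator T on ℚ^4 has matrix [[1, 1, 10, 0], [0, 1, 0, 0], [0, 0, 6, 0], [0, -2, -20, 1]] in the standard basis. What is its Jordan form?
J = [[1, 1, 0, 0], [0, 1, 0, 0], [0, 0, 1, 0], [0, 0, 0, 6]]

The characteristic polynomial is det(xI - A) = (x - 6)(x - 1)^3, so the eigenvalues are 1 (algebraic multiplicity 3), 6 (algebraic multiplicity 1).

For λ = 1: rank(A - I) = 2, rank((A - I)^2) = 1. The eigenspace has dimension 4 - 2 = 2, so there are 2 Jordan blocks; the rank sequence gives block sizes [2, 1].

For λ = 6: algebraic multiplicity 1 gives one 1×1 block.

Assembling the blocks gives the Jordan form J above.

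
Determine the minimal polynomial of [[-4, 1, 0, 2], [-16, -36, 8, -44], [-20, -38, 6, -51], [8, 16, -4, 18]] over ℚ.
m_A(x) = (x + 4)^2

The characteristic polynomial factors as (x + 4)^4. The minimal polynomial is ∏(x - λ)^{k_λ} where k_λ is the size of the largest Jordan block at λ.

For λ = -4: rank(A + 4I) = 2, and the largest Jordan block has size 2 (the smallest k with rank((A + 4I)^k) = rank((A + 4I)^(k+1))).

So m_A(x) = (x + 4)^2.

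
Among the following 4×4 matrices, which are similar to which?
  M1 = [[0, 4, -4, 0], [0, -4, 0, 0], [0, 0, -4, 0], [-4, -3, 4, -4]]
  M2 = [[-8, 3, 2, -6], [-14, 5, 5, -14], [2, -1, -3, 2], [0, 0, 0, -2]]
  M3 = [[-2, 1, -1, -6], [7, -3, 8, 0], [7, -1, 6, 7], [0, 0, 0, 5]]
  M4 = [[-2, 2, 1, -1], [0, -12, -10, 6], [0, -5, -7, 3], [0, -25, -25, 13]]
4 classes: {M1}, {M2}, {M3}, {M4}

Characteristic polynomials: χ_{M1} = x(x + 4)^3, χ_{M2} = (x + 2)^4, χ_{M3} = (x - 5)^2(x + 2)^2, χ_{M4} = (x + 2)^4.

{M1}: invariant factors x + 4, x(x + 4)^2.

{M2}: invariant factors x + 2, (x + 2)^3.

{M3}: invariant factors (x - 5)^2(x + 2)^2.

{M4}: invariant factors (x + 2)^2, (x + 2)^2.

Matrices are similar if and only if their invariant-factor lists agree; the partition into similarity classes is {M1}, {M2}, {M3}, {M4}.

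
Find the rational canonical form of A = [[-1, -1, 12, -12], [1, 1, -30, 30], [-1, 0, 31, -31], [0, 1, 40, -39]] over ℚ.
R = [[0, 0, 0, 18], [1, 0, 0, 12], [0, 1, 0, -13], [0, 0, 1, -8]]

The invariant factors of A (the non-unit diagonal entries of the Smith normal form of xI - A over ℚ[x]) are (x + 1)(x + 3)(x^2 + 4x - 6), each dividing the next. The characteristic polynomial is their product, (x + 1)(x + 3)(x^2 + 4x - 6).

The rational canonical form is the block-diagonal matrix of companion matrices C(f_i):
R = [[0, 0, 0, 18], [1, 0, 0, 12], [0, 1, 0, -13], [0, 0, 1, -8]].

Note the characteristic polynomial does not split into linear factors over ℚ, so A has no Jordan form over ℚ; the rational canonical form exists over any field.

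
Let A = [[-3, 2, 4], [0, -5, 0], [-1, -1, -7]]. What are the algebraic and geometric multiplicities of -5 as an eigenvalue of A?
algebraic multiplicity 3, geometric multiplicity 2

The characteristic polynomial is (x + 5)^3, so the factor x + 5 appears with exponent 3: the algebraic multiplicity is 3.

rank(A + 5I) = 1, so the eigenspace has dimension 3 - 1 = 2: the geometric multiplicity is 2.

Since 2 < 3, A is not diagonalizable.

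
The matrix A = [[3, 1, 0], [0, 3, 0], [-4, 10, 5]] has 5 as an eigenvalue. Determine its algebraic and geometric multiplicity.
The characteristic polynomial is (x - 5)(x - 3)^2, so the factor x - 5 appears with exponent 1: the algebraic multiplicity is 1.

rank(A - 5I) = 2, so the eigenspace has dimension 3 - 2 = 1: the geometric multiplicity is 1.

algebraic multiplicity 1, geometric multiplicity 1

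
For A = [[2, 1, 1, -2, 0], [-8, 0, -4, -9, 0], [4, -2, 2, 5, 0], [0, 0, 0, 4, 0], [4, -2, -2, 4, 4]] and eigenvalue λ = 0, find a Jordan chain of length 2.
v_1 = [[0, 1, 0, 0, 0]]^T, v_2 = [[1, 0, -2, 0, -2]]^T

We seek v_1 ∈ ker(A^2) \ ker(A), then set v_{i+1} = A v_i.

One such chain is v_1 = [[0, 1, 0, 0, 0]]^T, v_2 = [[1, 0, -2, 0, -2]]^T. Check: A v_2 = [[0, 0, 0, 0, 0]]^T = 0.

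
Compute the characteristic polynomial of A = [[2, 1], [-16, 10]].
xI - A = [[x - 2, -1], [16, x - 10]].

Expanding det(xI - A) along the first row:
det(xI - A) = + (x - 2)·det([[x - 10]]) - (-1)·det([[16]]).

Evaluating gives χ_A(x) = x^2 - 12x + 36 = (x - 6)^2.

χ_A(x) = (x - 6)^2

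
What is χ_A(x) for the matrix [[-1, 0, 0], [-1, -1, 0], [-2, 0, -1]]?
xI - A = [[x + 1, 0, 0], [1, x + 1, 0], [2, 0, x + 1]].

Expanding det(xI - A) along the first row:
det(xI - A) = + (x + 1)·det([[x + 1, 0], [0, x + 1]]) - (0)·det([[1, 0], [2, x + 1]]) + (0)·det([[1, x + 1], [2, 0]]).

Evaluating gives χ_A(x) = x^3 + 3x^2 + 3x + 1 = (x + 1)^3.

χ_A(x) = (x + 1)^3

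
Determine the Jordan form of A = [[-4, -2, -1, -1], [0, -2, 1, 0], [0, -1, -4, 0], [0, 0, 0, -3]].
J = [[-4, 0, 0, 0], [0, -3, 1, 0], [0, 0, -3, 0], [0, 0, 0, -3]]

The characteristic polynomial is det(xI - A) = (x + 3)^3(x + 4), so the eigenvalues are -4 (algebraic multiplicity 1), -3 (algebraic multiplicity 3).

For λ = -4: algebraic multiplicity 1 gives one 1×1 block.

For λ = -3: rank(A + 3I) = 2, rank((A + 3I)^2) = 1. The eigenspace has dimension 4 - 2 = 2, so there are 2 Jordan blocks; the rank sequence gives block sizes [2, 1].

Assembling the blocks gives the Jordan form J above.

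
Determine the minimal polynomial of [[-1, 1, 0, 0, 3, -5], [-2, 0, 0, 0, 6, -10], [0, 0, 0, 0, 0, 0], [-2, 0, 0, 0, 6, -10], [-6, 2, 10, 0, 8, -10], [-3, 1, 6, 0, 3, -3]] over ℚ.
m_A(x) = x^2(x - 2)

The characteristic polynomial factors as x^4(x - 2)^2. The minimal polynomial is ∏(x - λ)^{k_λ} where k_λ is the size of the largest Jordan block at λ.

For λ = 0: rank(A) = 3, and the largest Jordan block has size 2 (the smallest k with rank(A^k) = rank(A^(k+1))).
For λ = 2: rank(A - 2I) = 4, and the largest Jordan block has size 1 (the smallest k with rank((A - 2I)^k) = rank((A - 2I)^(k+1))).

So m_A(x) = x^2(x - 2).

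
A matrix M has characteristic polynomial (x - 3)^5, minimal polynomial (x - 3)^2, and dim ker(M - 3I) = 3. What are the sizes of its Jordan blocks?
λ = 3: algebraic multiplicity 5 (exponent in χ_M), largest block size 2 (exponent in m_M), 3 blocks (geometric multiplicity). These force block sizes [2, 2, 1].

Jordan blocks: (3, 2), (3, 2), (3, 1)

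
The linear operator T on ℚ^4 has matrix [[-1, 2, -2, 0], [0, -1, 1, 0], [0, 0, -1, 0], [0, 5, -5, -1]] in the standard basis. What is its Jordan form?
J = [[-1, 1, 0, 0], [0, -1, 1, 0], [0, 0, -1, 0], [0, 0, 0, -1]]

The characteristic polynomial is det(xI - A) = (x + 1)^4, so the eigenvalues are -1 (algebraic multiplicity 4).

For λ = -1: rank(A + I) = 2, rank((A + I)^2) = 1, rank((A + I)^3) = 0. The eigenspace has dimension 4 - 2 = 2, so there are 2 Jordan blocks; the rank sequence gives block sizes [3, 1].

Assembling the blocks gives the Jordan form J above.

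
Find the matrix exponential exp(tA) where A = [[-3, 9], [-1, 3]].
A has Jordan form J = [[0, 1], [0, 0]] with A = PJP^{-1}, so e^{tA} = P e^{tJ} P^{-1}.

For a Jordan block J_k(λ), e^{tJ_k(λ)} = e^{λt} · (I + tN + t^2 N^2/2! + ... + t^{k-1} N^{k-1}/(k-1)!) where N is the nilpotent superdiagonal part.

Assembling the blocks and conjugating back gives the entries of e^{tA} as shown above.

e^{tA} = [[1 - 3*t, 9*t], [-t, 3*t + 1]]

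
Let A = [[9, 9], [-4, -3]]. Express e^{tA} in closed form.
e^{tA} = [[(6*t + 1)*e^{3*t}, 9*t*e^{3*t}], [-4*t*e^{3*t}, (1 - 6*t)*e^{3*t}]]

A has Jordan form J = [[3, 1], [0, 3]] with A = PJP^{-1}, so e^{tA} = P e^{tJ} P^{-1}.

For a Jordan block J_k(λ), e^{tJ_k(λ)} = e^{λt} · (I + tN + t^2 N^2/2! + ... + t^{k-1} N^{k-1}/(k-1)!) where N is the nilpotent superdiagonal part.

Assembling the blocks and conjugating back gives the entries of e^{tA} as shown above.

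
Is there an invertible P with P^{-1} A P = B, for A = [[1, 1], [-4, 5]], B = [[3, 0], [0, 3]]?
Both have characteristic polynomial (x - 3)^2, but the minimal polynomial of A is (x - 3)^2 while the minimal polynomial of B is x - 3. The minimal polynomial is a similarity invariant, so A and B are not similar.

No.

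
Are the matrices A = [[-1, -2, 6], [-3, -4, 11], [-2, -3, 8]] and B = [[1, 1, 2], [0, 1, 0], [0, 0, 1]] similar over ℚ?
No.

Both have characteristic polynomial (x - 1)^3, but the minimal polynomial of A is (x - 1)^3 while the minimal polynomial of B is (x - 1)^2. The minimal polynomial is a similarity invariant, so A and B are not similar.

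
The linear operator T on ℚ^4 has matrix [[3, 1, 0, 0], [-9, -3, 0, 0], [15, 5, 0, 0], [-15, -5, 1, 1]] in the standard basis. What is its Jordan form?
J = [[0, 1, 0, 0], [0, 0, 0, 0], [0, 0, 0, 0], [0, 0, 0, 1]]

The characteristic polynomial is det(xI - A) = x^3(x - 1), so the eigenvalues are 0 (algebraic multiplicity 3), 1 (algebraic multiplicity 1).

For λ = 0: rank(A) = 2, rank(A^2) = 1. The eigenspace has dimension 4 - 2 = 2, so there are 2 Jordan blocks; the rank sequence gives block sizes [2, 1].

For λ = 1: algebraic multiplicity 1 gives one 1×1 block.

Assembling the blocks gives the Jordan form J above.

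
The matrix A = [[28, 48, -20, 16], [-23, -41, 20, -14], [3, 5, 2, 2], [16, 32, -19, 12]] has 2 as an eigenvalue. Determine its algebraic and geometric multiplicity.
The characteristic polynomial is (x - 2)^2(x - 1)(x + 4), so the factor x - 2 appears with exponent 2: the algebraic multiplicity is 2.

rank(A - 2I) = 3, so the eigenspace has dimension 4 - 3 = 1: the geometric multiplicity is 1.

Since 1 < 2, A is not diagonalizable.

algebraic multiplicity 2, geometric multiplicity 1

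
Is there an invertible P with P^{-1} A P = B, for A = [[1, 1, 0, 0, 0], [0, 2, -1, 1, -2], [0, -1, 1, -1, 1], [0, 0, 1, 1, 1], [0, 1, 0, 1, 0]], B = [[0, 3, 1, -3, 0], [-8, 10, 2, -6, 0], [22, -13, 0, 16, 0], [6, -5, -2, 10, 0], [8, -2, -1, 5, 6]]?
No.

trace(A) = 5 but trace(B) = 26. The trace is a similarity invariant, so A and B are not similar.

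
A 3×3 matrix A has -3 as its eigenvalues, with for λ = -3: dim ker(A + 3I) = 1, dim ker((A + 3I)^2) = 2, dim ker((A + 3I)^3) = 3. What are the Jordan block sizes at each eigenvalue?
λ = -3: successive nullity increments [1, 1, 1] count blocks of size ≥ k; block sizes are [3].

Jordan blocks: (-3, 3)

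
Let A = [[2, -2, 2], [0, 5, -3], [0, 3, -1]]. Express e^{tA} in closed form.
e^{tA} = [[e^{2*t}, -2*t*e^{2*t}, 2*t*e^{2*t}], [0, (3*t + 1)*e^{2*t}, -3*t*e^{2*t}], [0, 3*t*e^{2*t}, (1 - 3*t)*e^{2*t}]]

A has Jordan form J = [[2, 1, 0], [0, 2, 0], [0, 0, 2]] with A = PJP^{-1}, so e^{tA} = P e^{tJ} P^{-1}.

For a Jordan block J_k(λ), e^{tJ_k(λ)} = e^{λt} · (I + tN + t^2 N^2/2! + ... + t^{k-1} N^{k-1}/(k-1)!) where N is the nilpotent superdiagonal part.

Assembling the blocks and conjugating back gives the entries of e^{tA} as shown above.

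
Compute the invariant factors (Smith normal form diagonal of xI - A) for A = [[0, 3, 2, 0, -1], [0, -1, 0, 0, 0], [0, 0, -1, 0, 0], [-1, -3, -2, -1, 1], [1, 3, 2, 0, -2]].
The Jordan structure of A has elementary divisors (x + 1)^2, (x + 1), (x + 1), (x + 1). Arranging the block sizes at each eigenvalue in decreasing order and taking row products gives the invariant factors.

Invariant factors (smallest first, each dividing the next): x + 1, x + 1, x + 1, (x + 1)^2.

Check: the last factor (x + 1)^2 is the minimal polynomial, and the product (x + 1)^5 is the characteristic polynomial.

x + 1, x + 1, x + 1, (x + 1)^2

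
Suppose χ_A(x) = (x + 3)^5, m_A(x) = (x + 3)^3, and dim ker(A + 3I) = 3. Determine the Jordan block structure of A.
λ = -3: algebraic multiplicity 5 (exponent in χ_A), largest block size 3 (exponent in m_A), 3 blocks (geometric multiplicity). These force block sizes [3, 1, 1].

Jordan blocks: (-3, 3), (-3, 1), (-3, 1)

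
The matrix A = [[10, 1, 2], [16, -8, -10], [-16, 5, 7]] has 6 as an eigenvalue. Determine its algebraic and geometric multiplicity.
The characteristic polynomial is (x - 6)^2(x + 3), so the factor x - 6 appears with exponent 2: the algebraic multiplicity is 2.

rank(A - 6I) = 2, so the eigenspace has dimension 3 - 2 = 1: the geometric multiplicity is 1.

Since 1 < 2, A is not diagonalizable.

algebraic multiplicity 2, geometric multiplicity 1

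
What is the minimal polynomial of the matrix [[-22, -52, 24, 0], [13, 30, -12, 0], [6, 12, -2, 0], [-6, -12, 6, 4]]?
m_A(x) = (x - 4)^2(x + 2)

The characteristic polynomial factors as (x - 4)^3(x + 2). The minimal polynomial is ∏(x - λ)^{k_λ} where k_λ is the size of the largest Jordan block at λ.

For λ = -2: rank(A + 2I) = 3, and the largest Jordan block has size 1 (the smallest k with rank((A + 2I)^k) = rank((A + 2I)^(k+1))).
For λ = 4: rank(A - 4I) = 2, and the largest Jordan block has size 2 (the smallest k with rank((A - 4I)^k) = rank((A - 4I)^(k+1))).

So m_A(x) = (x - 4)^2(x + 2).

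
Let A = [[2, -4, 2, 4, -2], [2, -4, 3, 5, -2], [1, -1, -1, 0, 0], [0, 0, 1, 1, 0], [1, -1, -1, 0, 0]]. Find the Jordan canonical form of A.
The characteristic polynomial is det(xI - A) = x^4(x + 2), so the eigenvalues are -2 (algebraic multiplicity 1), 0 (algebraic multiplicity 4).

For λ = -2: algebraic multiplicity 1 gives one 1×1 block.

For λ = 0: rank(A) = 3, rank(A^2) = 2, rank(A^3) = 1. The eigenspace has dimension 5 - 3 = 2, so there are 2 Jordan blocks; the rank sequence gives block sizes [3, 1].

Assembling the blocks gives the Jordan form J above.

J = [[-2, 0, 0, 0, 0], [0, 0, 1, 0, 0], [0, 0, 0, 1, 0], [0, 0, 0, 0, 0], [0, 0, 0, 0, 0]]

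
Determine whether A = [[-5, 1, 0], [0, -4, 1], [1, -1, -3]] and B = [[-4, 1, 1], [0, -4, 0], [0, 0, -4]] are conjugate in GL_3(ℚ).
Both have characteristic polynomial (x + 4)^3, but the minimal polynomial of A is (x + 4)^3 while the minimal polynomial of B is (x + 4)^2. The minimal polynomial is a similarity invariant, so A and B are not similar.

No.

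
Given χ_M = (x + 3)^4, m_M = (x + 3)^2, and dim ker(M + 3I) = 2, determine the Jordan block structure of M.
λ = -3: algebraic multiplicity 4 (exponent in χ_M), largest block size 2 (exponent in m_M), 2 blocks (geometric multiplicity). These force block sizes [2, 2].

Jordan blocks: (-3, 2), (-3, 2)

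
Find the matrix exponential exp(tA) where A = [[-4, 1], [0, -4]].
A has Jordan form J = [[-4, 1], [0, -4]] with A = PJP^{-1}, so e^{tA} = P e^{tJ} P^{-1}.

For a Jordan block J_k(λ), e^{tJ_k(λ)} = e^{λt} · (I + tN + t^2 N^2/2! + ... + t^{k-1} N^{k-1}/(k-1)!) where N is the nilpotent superdiagonal part.

Assembling the blocks and conjugating back gives the entries of e^{tA} as shown above.

e^{tA} = [[e^{-4*t}, t*e^{-4*t}], [0, e^{-4*t}]]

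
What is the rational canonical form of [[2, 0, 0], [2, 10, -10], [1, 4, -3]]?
The invariant factors of A (the non-unit diagonal entries of the Smith normal form of xI - A over ℚ[x]) are x - 2, (x - 5)(x - 2), each dividing the next. The characteristic polynomial is their product, (x - 5)(x - 2)^2.

The rational canonical form is the block-diagonal matrix of companion matrices C(f_i):
R = [[2, 0, 0], [0, 0, -10], [0, 1, 7]].

R = [[2, 0, 0], [0, 0, -10], [0, 1, 7]]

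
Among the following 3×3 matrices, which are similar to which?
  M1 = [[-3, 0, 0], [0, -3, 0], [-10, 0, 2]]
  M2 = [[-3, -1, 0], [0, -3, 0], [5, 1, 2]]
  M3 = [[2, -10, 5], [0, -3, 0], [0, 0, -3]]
2 classes: {M1, M3}, {M2}

Characteristic polynomials: χ_{M1} = (x - 2)(x + 3)^2, χ_{M2} = (x - 2)(x + 3)^2, χ_{M3} = (x - 2)(x + 3)^2.

{M1, M3}: invariant factors x + 3, (x - 2)(x + 3).

{M2}: invariant factors (x - 2)(x + 3)^2.

Matrices are similar if and only if their invariant-factor lists agree; the partition into similarity classes is {M1, M3}, {M2}.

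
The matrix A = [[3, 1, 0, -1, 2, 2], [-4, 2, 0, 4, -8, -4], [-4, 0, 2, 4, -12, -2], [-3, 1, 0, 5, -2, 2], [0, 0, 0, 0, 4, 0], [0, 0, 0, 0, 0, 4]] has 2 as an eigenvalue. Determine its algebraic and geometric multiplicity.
The characteristic polynomial is (x - 6)(x - 4)^2(x - 2)^3, so the factor x - 2 appears with exponent 3: the algebraic multiplicity is 3.

rank(A - 2I) = 4, so the eigenspace has dimension 6 - 4 = 2: the geometric multiplicity is 2.

Since 2 < 3, A is not diagonalizable.

algebraic multiplicity 3, geometric multiplicity 2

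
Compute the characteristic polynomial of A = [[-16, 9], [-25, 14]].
χ_A(x) = (x + 1)^2

xI - A = [[x + 16, -9], [25, x - 14]].

Expanding det(xI - A) along the first row:
det(xI - A) = + (x + 16)·det([[x - 14]]) - (-9)·det([[25]]).

Evaluating gives χ_A(x) = x^2 + 2x + 1 = (x + 1)^2.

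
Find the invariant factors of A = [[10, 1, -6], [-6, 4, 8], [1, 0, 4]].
The Jordan structure of A has elementary divisors (x - 6)^3. Arranging the block sizes at each eigenvalue in decreasing order and taking row products gives the invariant factors.

Invariant factors (smallest first, each dividing the next): (x - 6)^3.

Check: the last factor (x - 6)^3 is the minimal polynomial, and the product (x - 6)^3 is the characteristic polynomial.

(x - 6)^3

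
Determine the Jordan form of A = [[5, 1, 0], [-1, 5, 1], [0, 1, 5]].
J = [[5, 1, 0], [0, 5, 1], [0, 0, 5]]

The characteristic polynomial is det(xI - A) = (x - 5)^3, so the eigenvalues are 5 (algebraic multiplicity 3).

For λ = 5: rank(A - 5I) = 2, rank((A - 5I)^2) = 1, rank((A - 5I)^3) = 0. The eigenspace has dimension 3 - 2 = 1, so there is 1 Jordan block; the rank sequence gives block sizes [3].

Assembling the blocks gives the Jordan form J above.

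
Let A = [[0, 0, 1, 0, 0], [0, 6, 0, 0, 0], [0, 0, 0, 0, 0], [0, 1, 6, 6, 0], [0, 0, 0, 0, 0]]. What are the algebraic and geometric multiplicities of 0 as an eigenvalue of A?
The characteristic polynomial is x^3(x - 6)^2, so the factor x appears with exponent 3: the algebraic multiplicity is 3.

rank(A) = 3, so the eigenspace has dimension 5 - 3 = 2: the geometric multiplicity is 2.

Since 2 < 3, A is not diagonalizable.

algebraic multiplicity 3, geometric multiplicity 2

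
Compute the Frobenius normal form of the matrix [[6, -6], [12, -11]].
The invariant factors of A (the non-unit diagonal entries of the Smith normal form of xI - A over ℚ[x]) are (x + 2)(x + 3), each dividing the next. The characteristic polynomial is their product, (x + 2)(x + 3).

The rational canonical form is the block-diagonal matrix of companion matrices C(f_i):
R = [[0, -6], [1, -5]].

R = [[0, -6], [1, -5]]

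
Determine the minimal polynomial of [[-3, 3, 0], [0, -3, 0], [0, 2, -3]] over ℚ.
The characteristic polynomial factors as (x + 3)^3. The minimal polynomial is ∏(x - λ)^{k_λ} where k_λ is the size of the largest Jordan block at λ.

For λ = -3: rank(A + 3I) = 1, and the largest Jordan block has size 2 (the smallest k with rank((A + 3I)^k) = rank((A + 3I)^(k+1))).

So m_A(x) = (x + 3)^2.

m_A(x) = (x + 3)^2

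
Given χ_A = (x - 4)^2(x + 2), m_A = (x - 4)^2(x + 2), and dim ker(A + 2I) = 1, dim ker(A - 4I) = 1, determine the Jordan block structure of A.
λ = -2: algebraic multiplicity 1 (exponent in χ_A), largest block size 1 (exponent in m_A), 1 block (geometric multiplicity). This forces block sizes [1].
λ = 4: algebraic multiplicity 2 (exponent in χ_A), largest block size 2 (exponent in m_A), 1 block (geometric multiplicity). This forces block sizes [2].

Jordan blocks: (-2, 1), (4, 2)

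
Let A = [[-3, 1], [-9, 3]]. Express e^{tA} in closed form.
A has Jordan form J = [[0, 1], [0, 0]] with A = PJP^{-1}, so e^{tA} = P e^{tJ} P^{-1}.

For a Jordan block J_k(λ), e^{tJ_k(λ)} = e^{λt} · (I + tN + t^2 N^2/2! + ... + t^{k-1} N^{k-1}/(k-1)!) where N is the nilpotent superdiagonal part.

Assembling the blocks and conjugating back gives the entries of e^{tA} as shown above.

e^{tA} = [[1 - 3*t, t], [-9*t, 3*t + 1]]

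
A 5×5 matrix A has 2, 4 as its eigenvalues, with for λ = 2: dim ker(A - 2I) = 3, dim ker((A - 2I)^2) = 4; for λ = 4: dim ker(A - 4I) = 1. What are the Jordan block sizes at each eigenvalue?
λ = 2: successive nullity increments [3, 1] count blocks of size ≥ k; block sizes are [2, 1, 1].
λ = 4: successive nullity increments [1] count blocks of size ≥ k; block sizes are [1].

Jordan blocks: (2, 2), (2, 1), (2, 1), (4, 1)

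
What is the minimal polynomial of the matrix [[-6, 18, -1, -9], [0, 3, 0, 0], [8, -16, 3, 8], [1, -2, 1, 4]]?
The characteristic polynomial factors as (x - 3)^3(x + 5). The minimal polynomial is ∏(x - λ)^{k_λ} where k_λ is the size of the largest Jordan block at λ.

For λ = -5: rank(A + 5I) = 3, and the largest Jordan block has size 1 (the smallest k with rank((A + 5I)^k) = rank((A + 5I)^(k+1))).
For λ = 3: rank(A - 3I) = 2, and the largest Jordan block has size 2 (the smallest k with rank((A - 3I)^k) = rank((A - 3I)^(k+1))).

So m_A(x) = (x - 3)^2(x + 5).

m_A(x) = (x - 3)^2(x + 5)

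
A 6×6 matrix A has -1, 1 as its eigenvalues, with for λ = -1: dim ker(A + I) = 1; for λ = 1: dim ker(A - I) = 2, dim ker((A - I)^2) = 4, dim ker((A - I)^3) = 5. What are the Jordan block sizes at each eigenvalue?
λ = -1: successive nullity increments [1] count blocks of size ≥ k; block sizes are [1].
λ = 1: successive nullity increments [2, 2, 1] count blocks of size ≥ k; block sizes are [3, 2].

Jordan blocks: (-1, 1), (1, 3), (1, 2)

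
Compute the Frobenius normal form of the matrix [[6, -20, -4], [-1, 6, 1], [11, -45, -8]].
The invariant factors of A (the non-unit diagonal entries of the Smith normal form of xI - A over ℚ[x]) are (x - 1)(x^2 - 3x + 6), each dividing the next. The characteristic polynomial is their product, (x - 1)(x^2 - 3x + 6).

The rational canonical form is the block-diagonal matrix of companion matrices C(f_i):
R = [[0, 0, 6], [1, 0, -9], [0, 1, 4]].

Note the characteristic polynomial does not split into linear factors over ℚ, so A has no Jordan form over ℚ; the rational canonical form exists over any field.

R = [[0, 0, 6], [1, 0, -9], [0, 1, 4]]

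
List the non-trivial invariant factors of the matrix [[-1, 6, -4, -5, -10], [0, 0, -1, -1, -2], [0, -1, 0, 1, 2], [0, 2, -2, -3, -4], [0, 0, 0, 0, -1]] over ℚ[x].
x + 1, (x + 1)^2, (x + 1)^2

The Jordan structure of A has elementary divisors (x + 1)^2, (x + 1)^2, (x + 1). Arranging the block sizes at each eigenvalue in decreasing order and taking row products gives the invariant factors.

Invariant factors (smallest first, each dividing the next): x + 1, (x + 1)^2, (x + 1)^2.

Check: the last factor (x + 1)^2 is the minimal polynomial, and the product (x + 1)^5 is the characteristic polynomial.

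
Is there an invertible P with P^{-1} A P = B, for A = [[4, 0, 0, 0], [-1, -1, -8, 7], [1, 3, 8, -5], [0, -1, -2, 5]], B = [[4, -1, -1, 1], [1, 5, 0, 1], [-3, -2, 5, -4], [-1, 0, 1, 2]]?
Two matrices over a field are similar if and only if they have the same invariant factors.

Both A and B have characteristic polynomial (x - 4)^4 and minimal polynomial (x - 4)^3. Computing further, both have invariant factors x - 4, (x - 4)^3. Hence A and B are similar.

Yes.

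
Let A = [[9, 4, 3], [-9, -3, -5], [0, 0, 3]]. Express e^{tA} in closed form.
e^{tA} = [[(6*t + 1)*e^{3*t}, 4*t*e^{3*t}, t*(3 - t)*e^{3*t}], [-9*t*e^{3*t}, (1 - 6*t)*e^{3*t}, t*(3*t - 10)*e^{3*t}/2], [0, 0, e^{3*t}]]

A has Jordan form J = [[3, 1, 0], [0, 3, 1], [0, 0, 3]] with A = PJP^{-1}, so e^{tA} = P e^{tJ} P^{-1}.

For a Jordan block J_k(λ), e^{tJ_k(λ)} = e^{λt} · (I + tN + t^2 N^2/2! + ... + t^{k-1} N^{k-1}/(k-1)!) where N is the nilpotent superdiagonal part.

Assembling the blocks and conjugating back gives the entries of e^{tA} as shown above.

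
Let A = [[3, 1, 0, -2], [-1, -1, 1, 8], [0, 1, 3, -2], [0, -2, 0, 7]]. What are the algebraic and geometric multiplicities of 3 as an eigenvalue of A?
The characteristic polynomial is (x - 3)^4, so the factor x - 3 appears with exponent 4: the algebraic multiplicity is 4.

rank(A - 3I) = 2, so the eigenspace has dimension 4 - 2 = 2: the geometric multiplicity is 2.

Since 2 < 4, A is not diagonalizable.

algebraic multiplicity 4, geometric multiplicity 2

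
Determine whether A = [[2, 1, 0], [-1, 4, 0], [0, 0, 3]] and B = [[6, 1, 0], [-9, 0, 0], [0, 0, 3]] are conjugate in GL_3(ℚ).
Two matrices over a field are similar if and only if they have the same invariant factors.

Both A and B have characteristic polynomial (x - 3)^3 and minimal polynomial (x - 3)^2. Computing further, both have invariant factors x - 3, (x - 3)^2. Hence A and B are similar.

Yes.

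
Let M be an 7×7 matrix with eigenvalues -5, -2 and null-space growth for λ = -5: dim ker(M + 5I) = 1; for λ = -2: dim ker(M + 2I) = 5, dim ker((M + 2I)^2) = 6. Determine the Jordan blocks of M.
λ = -5: successive nullity increments [1] count blocks of size ≥ k; block sizes are [1].
λ = -2: successive nullity increments [5, 1] count blocks of size ≥ k; block sizes are [2, 1, 1, 1, 1].

Jordan blocks: (-5, 1), (-2, 2), (-2, 1), (-2, 1), (-2, 1), (-2, 1)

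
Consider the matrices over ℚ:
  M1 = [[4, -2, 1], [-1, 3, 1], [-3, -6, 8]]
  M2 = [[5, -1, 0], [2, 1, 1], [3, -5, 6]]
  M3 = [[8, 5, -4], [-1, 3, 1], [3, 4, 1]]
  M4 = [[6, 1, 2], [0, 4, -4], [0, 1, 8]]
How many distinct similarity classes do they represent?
Characteristic polynomials: χ_{M1} = (x - 5)^3, χ_{M2} = (x - 4)^3, χ_{M3} = (x - 4)^3, χ_{M4} = (x - 6)^3.

{M1}: invariant factors x - 5, (x - 5)^2.

{M2, M3}: invariant factors (x - 4)^3.

{M4}: invariant factors x - 6, (x - 6)^2.

Matrices are similar if and only if their invariant-factor lists agree; the partition into similarity classes is {M1}, {M2, M3}, {M4}.

3 classes: {M1}, {M2, M3}, {M4}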